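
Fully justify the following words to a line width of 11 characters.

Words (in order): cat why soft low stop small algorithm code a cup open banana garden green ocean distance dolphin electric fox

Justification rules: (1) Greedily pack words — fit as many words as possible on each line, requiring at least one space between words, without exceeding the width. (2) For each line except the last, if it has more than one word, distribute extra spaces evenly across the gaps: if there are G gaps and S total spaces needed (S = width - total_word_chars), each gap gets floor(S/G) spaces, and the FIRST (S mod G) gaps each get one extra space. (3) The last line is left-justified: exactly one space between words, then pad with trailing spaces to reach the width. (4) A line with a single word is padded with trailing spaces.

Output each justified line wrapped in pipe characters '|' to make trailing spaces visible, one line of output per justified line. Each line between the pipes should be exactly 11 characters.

Answer: |cat     why|
|soft    low|
|stop  small|
|algorithm  |
|code  a cup|
|open banana|
|garden     |
|green ocean|
|distance   |
|dolphin    |
|electric   |
|fox        |

Derivation:
Line 1: ['cat', 'why'] (min_width=7, slack=4)
Line 2: ['soft', 'low'] (min_width=8, slack=3)
Line 3: ['stop', 'small'] (min_width=10, slack=1)
Line 4: ['algorithm'] (min_width=9, slack=2)
Line 5: ['code', 'a', 'cup'] (min_width=10, slack=1)
Line 6: ['open', 'banana'] (min_width=11, slack=0)
Line 7: ['garden'] (min_width=6, slack=5)
Line 8: ['green', 'ocean'] (min_width=11, slack=0)
Line 9: ['distance'] (min_width=8, slack=3)
Line 10: ['dolphin'] (min_width=7, slack=4)
Line 11: ['electric'] (min_width=8, slack=3)
Line 12: ['fox'] (min_width=3, slack=8)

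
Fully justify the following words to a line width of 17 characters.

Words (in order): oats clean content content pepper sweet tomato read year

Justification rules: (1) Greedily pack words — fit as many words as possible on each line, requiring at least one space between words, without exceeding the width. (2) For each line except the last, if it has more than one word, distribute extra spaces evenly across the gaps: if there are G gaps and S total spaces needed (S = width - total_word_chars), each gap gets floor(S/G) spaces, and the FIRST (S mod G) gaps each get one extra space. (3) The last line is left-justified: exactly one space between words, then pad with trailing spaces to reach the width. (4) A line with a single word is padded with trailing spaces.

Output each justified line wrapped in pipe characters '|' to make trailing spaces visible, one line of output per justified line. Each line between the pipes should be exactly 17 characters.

Line 1: ['oats', 'clean'] (min_width=10, slack=7)
Line 2: ['content', 'content'] (min_width=15, slack=2)
Line 3: ['pepper', 'sweet'] (min_width=12, slack=5)
Line 4: ['tomato', 'read', 'year'] (min_width=16, slack=1)

Answer: |oats        clean|
|content   content|
|pepper      sweet|
|tomato read year |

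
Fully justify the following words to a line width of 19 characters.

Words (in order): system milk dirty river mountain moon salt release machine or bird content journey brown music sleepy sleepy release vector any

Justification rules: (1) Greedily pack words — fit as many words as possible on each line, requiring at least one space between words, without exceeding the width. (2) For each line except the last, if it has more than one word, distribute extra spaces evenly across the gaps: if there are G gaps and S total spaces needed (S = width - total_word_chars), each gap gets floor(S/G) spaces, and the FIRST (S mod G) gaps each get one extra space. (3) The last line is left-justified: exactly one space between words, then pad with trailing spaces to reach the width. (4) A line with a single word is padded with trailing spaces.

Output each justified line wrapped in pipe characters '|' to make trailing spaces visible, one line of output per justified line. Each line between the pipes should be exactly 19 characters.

Answer: |system  milk  dirty|
|river mountain moon|
|salt        release|
|machine   or   bird|
|content     journey|
|brown  music sleepy|
|sleepy      release|
|vector any         |

Derivation:
Line 1: ['system', 'milk', 'dirty'] (min_width=17, slack=2)
Line 2: ['river', 'mountain', 'moon'] (min_width=19, slack=0)
Line 3: ['salt', 'release'] (min_width=12, slack=7)
Line 4: ['machine', 'or', 'bird'] (min_width=15, slack=4)
Line 5: ['content', 'journey'] (min_width=15, slack=4)
Line 6: ['brown', 'music', 'sleepy'] (min_width=18, slack=1)
Line 7: ['sleepy', 'release'] (min_width=14, slack=5)
Line 8: ['vector', 'any'] (min_width=10, slack=9)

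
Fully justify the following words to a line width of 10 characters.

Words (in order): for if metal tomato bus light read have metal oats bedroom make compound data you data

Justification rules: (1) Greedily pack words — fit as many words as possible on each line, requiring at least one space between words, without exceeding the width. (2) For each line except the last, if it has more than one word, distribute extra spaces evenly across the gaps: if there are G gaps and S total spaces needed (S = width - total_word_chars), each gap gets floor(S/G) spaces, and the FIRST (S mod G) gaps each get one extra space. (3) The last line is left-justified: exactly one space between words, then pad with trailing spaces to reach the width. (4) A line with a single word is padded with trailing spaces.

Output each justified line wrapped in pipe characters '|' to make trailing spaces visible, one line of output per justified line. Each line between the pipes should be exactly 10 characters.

Answer: |for     if|
|metal     |
|tomato bus|
|light read|
|have metal|
|oats      |
|bedroom   |
|make      |
|compound  |
|data   you|
|data      |

Derivation:
Line 1: ['for', 'if'] (min_width=6, slack=4)
Line 2: ['metal'] (min_width=5, slack=5)
Line 3: ['tomato', 'bus'] (min_width=10, slack=0)
Line 4: ['light', 'read'] (min_width=10, slack=0)
Line 5: ['have', 'metal'] (min_width=10, slack=0)
Line 6: ['oats'] (min_width=4, slack=6)
Line 7: ['bedroom'] (min_width=7, slack=3)
Line 8: ['make'] (min_width=4, slack=6)
Line 9: ['compound'] (min_width=8, slack=2)
Line 10: ['data', 'you'] (min_width=8, slack=2)
Line 11: ['data'] (min_width=4, slack=6)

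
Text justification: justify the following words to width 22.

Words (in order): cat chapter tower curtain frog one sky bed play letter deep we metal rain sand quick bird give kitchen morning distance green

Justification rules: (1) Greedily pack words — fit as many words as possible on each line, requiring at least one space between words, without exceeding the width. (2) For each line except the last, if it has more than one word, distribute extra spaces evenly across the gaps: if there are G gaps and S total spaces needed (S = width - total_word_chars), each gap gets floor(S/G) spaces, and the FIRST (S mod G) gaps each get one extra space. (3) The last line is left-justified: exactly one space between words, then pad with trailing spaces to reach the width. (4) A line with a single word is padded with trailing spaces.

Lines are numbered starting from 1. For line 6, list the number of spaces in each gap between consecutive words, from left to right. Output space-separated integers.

Line 1: ['cat', 'chapter', 'tower'] (min_width=17, slack=5)
Line 2: ['curtain', 'frog', 'one', 'sky'] (min_width=20, slack=2)
Line 3: ['bed', 'play', 'letter', 'deep'] (min_width=20, slack=2)
Line 4: ['we', 'metal', 'rain', 'sand'] (min_width=18, slack=4)
Line 5: ['quick', 'bird', 'give'] (min_width=15, slack=7)
Line 6: ['kitchen', 'morning'] (min_width=15, slack=7)
Line 7: ['distance', 'green'] (min_width=14, slack=8)

Answer: 8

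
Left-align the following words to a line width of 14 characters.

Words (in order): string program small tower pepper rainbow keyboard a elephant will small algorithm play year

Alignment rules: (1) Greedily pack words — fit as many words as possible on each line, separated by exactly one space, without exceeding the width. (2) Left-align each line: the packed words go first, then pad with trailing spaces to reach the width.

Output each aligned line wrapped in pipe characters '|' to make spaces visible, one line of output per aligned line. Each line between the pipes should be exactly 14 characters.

Answer: |string program|
|small tower   |
|pepper rainbow|
|keyboard a    |
|elephant will |
|small         |
|algorithm play|
|year          |

Derivation:
Line 1: ['string', 'program'] (min_width=14, slack=0)
Line 2: ['small', 'tower'] (min_width=11, slack=3)
Line 3: ['pepper', 'rainbow'] (min_width=14, slack=0)
Line 4: ['keyboard', 'a'] (min_width=10, slack=4)
Line 5: ['elephant', 'will'] (min_width=13, slack=1)
Line 6: ['small'] (min_width=5, slack=9)
Line 7: ['algorithm', 'play'] (min_width=14, slack=0)
Line 8: ['year'] (min_width=4, slack=10)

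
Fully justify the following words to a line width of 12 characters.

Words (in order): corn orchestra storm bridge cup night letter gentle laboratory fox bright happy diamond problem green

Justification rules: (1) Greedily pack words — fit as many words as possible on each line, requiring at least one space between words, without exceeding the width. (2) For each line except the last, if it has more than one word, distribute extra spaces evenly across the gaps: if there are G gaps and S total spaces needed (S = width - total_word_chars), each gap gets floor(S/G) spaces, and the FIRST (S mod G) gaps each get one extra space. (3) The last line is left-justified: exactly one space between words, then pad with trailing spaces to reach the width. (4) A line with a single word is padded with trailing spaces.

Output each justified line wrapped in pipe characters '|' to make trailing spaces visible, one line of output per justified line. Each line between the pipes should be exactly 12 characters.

Answer: |corn        |
|orchestra   |
|storm bridge|
|cup    night|
|letter      |
|gentle      |
|laboratory  |
|fox   bright|
|happy       |
|diamond     |
|problem     |
|green       |

Derivation:
Line 1: ['corn'] (min_width=4, slack=8)
Line 2: ['orchestra'] (min_width=9, slack=3)
Line 3: ['storm', 'bridge'] (min_width=12, slack=0)
Line 4: ['cup', 'night'] (min_width=9, slack=3)
Line 5: ['letter'] (min_width=6, slack=6)
Line 6: ['gentle'] (min_width=6, slack=6)
Line 7: ['laboratory'] (min_width=10, slack=2)
Line 8: ['fox', 'bright'] (min_width=10, slack=2)
Line 9: ['happy'] (min_width=5, slack=7)
Line 10: ['diamond'] (min_width=7, slack=5)
Line 11: ['problem'] (min_width=7, slack=5)
Line 12: ['green'] (min_width=5, slack=7)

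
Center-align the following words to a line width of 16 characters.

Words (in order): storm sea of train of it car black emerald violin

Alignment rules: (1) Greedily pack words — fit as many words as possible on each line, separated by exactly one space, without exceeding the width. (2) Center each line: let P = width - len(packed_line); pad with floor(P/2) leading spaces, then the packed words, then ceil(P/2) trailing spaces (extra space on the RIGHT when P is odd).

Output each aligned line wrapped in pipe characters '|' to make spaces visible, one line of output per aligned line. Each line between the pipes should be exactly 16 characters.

Answer: |  storm sea of  |
|train of it car |
| black emerald  |
|     violin     |

Derivation:
Line 1: ['storm', 'sea', 'of'] (min_width=12, slack=4)
Line 2: ['train', 'of', 'it', 'car'] (min_width=15, slack=1)
Line 3: ['black', 'emerald'] (min_width=13, slack=3)
Line 4: ['violin'] (min_width=6, slack=10)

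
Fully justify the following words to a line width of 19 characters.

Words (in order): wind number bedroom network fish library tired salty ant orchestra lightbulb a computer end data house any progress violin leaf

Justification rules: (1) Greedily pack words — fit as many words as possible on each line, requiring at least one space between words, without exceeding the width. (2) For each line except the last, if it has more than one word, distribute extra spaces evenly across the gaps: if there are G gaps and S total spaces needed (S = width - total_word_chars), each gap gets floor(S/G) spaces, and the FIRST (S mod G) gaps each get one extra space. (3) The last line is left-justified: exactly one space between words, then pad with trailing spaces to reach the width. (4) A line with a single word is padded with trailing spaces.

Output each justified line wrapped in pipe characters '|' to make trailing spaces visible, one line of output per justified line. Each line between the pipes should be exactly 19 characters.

Answer: |wind number bedroom|
|network        fish|
|library tired salty|
|ant       orchestra|
|lightbulb         a|
|computer  end  data|
|house  any progress|
|violin leaf        |

Derivation:
Line 1: ['wind', 'number', 'bedroom'] (min_width=19, slack=0)
Line 2: ['network', 'fish'] (min_width=12, slack=7)
Line 3: ['library', 'tired', 'salty'] (min_width=19, slack=0)
Line 4: ['ant', 'orchestra'] (min_width=13, slack=6)
Line 5: ['lightbulb', 'a'] (min_width=11, slack=8)
Line 6: ['computer', 'end', 'data'] (min_width=17, slack=2)
Line 7: ['house', 'any', 'progress'] (min_width=18, slack=1)
Line 8: ['violin', 'leaf'] (min_width=11, slack=8)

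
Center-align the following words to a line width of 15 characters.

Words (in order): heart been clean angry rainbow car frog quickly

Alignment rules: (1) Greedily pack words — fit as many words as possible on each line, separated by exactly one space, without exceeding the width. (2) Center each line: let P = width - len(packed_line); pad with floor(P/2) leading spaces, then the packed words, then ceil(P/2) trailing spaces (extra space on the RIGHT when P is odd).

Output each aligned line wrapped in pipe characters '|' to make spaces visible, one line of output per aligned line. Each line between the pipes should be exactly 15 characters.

Answer: |  heart been   |
|  clean angry  |
|  rainbow car  |
| frog quickly  |

Derivation:
Line 1: ['heart', 'been'] (min_width=10, slack=5)
Line 2: ['clean', 'angry'] (min_width=11, slack=4)
Line 3: ['rainbow', 'car'] (min_width=11, slack=4)
Line 4: ['frog', 'quickly'] (min_width=12, slack=3)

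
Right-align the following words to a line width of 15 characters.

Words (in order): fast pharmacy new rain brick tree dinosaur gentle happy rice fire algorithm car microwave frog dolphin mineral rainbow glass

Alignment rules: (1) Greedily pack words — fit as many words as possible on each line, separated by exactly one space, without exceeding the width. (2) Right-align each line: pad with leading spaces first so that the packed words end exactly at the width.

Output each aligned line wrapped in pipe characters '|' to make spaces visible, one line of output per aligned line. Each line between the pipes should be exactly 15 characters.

Answer: |  fast pharmacy|
| new rain brick|
|  tree dinosaur|
|   gentle happy|
|      rice fire|
|  algorithm car|
| microwave frog|
|dolphin mineral|
|  rainbow glass|

Derivation:
Line 1: ['fast', 'pharmacy'] (min_width=13, slack=2)
Line 2: ['new', 'rain', 'brick'] (min_width=14, slack=1)
Line 3: ['tree', 'dinosaur'] (min_width=13, slack=2)
Line 4: ['gentle', 'happy'] (min_width=12, slack=3)
Line 5: ['rice', 'fire'] (min_width=9, slack=6)
Line 6: ['algorithm', 'car'] (min_width=13, slack=2)
Line 7: ['microwave', 'frog'] (min_width=14, slack=1)
Line 8: ['dolphin', 'mineral'] (min_width=15, slack=0)
Line 9: ['rainbow', 'glass'] (min_width=13, slack=2)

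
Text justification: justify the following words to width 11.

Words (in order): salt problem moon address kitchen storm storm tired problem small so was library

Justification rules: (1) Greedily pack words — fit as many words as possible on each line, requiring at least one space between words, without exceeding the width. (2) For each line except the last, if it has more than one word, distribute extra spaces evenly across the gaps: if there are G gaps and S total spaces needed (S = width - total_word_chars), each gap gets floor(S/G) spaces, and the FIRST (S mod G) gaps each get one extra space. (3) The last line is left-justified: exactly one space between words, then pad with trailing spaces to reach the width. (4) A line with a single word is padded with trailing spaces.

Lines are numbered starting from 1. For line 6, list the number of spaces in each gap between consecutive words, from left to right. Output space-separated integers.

Answer: 1

Derivation:
Line 1: ['salt'] (min_width=4, slack=7)
Line 2: ['problem'] (min_width=7, slack=4)
Line 3: ['moon'] (min_width=4, slack=7)
Line 4: ['address'] (min_width=7, slack=4)
Line 5: ['kitchen'] (min_width=7, slack=4)
Line 6: ['storm', 'storm'] (min_width=11, slack=0)
Line 7: ['tired'] (min_width=5, slack=6)
Line 8: ['problem'] (min_width=7, slack=4)
Line 9: ['small', 'so'] (min_width=8, slack=3)
Line 10: ['was', 'library'] (min_width=11, slack=0)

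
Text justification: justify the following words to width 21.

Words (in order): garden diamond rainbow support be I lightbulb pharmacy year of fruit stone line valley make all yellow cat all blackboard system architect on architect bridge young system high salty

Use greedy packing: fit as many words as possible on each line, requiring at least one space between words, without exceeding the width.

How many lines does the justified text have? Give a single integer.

Answer: 11

Derivation:
Line 1: ['garden', 'diamond'] (min_width=14, slack=7)
Line 2: ['rainbow', 'support', 'be', 'I'] (min_width=20, slack=1)
Line 3: ['lightbulb', 'pharmacy'] (min_width=18, slack=3)
Line 4: ['year', 'of', 'fruit', 'stone'] (min_width=19, slack=2)
Line 5: ['line', 'valley', 'make', 'all'] (min_width=20, slack=1)
Line 6: ['yellow', 'cat', 'all'] (min_width=14, slack=7)
Line 7: ['blackboard', 'system'] (min_width=17, slack=4)
Line 8: ['architect', 'on'] (min_width=12, slack=9)
Line 9: ['architect', 'bridge'] (min_width=16, slack=5)
Line 10: ['young', 'system', 'high'] (min_width=17, slack=4)
Line 11: ['salty'] (min_width=5, slack=16)
Total lines: 11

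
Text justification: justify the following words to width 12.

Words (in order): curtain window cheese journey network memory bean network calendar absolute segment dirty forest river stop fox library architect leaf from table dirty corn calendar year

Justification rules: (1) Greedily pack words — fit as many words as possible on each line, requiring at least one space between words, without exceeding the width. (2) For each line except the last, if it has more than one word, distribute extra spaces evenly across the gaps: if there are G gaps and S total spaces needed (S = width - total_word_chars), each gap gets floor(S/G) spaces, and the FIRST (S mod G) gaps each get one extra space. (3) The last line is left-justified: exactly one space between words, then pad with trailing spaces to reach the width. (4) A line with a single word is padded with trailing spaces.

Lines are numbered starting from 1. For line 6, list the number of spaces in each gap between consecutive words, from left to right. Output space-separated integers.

Line 1: ['curtain'] (min_width=7, slack=5)
Line 2: ['window'] (min_width=6, slack=6)
Line 3: ['cheese'] (min_width=6, slack=6)
Line 4: ['journey'] (min_width=7, slack=5)
Line 5: ['network'] (min_width=7, slack=5)
Line 6: ['memory', 'bean'] (min_width=11, slack=1)
Line 7: ['network'] (min_width=7, slack=5)
Line 8: ['calendar'] (min_width=8, slack=4)
Line 9: ['absolute'] (min_width=8, slack=4)
Line 10: ['segment'] (min_width=7, slack=5)
Line 11: ['dirty', 'forest'] (min_width=12, slack=0)
Line 12: ['river', 'stop'] (min_width=10, slack=2)
Line 13: ['fox', 'library'] (min_width=11, slack=1)
Line 14: ['architect'] (min_width=9, slack=3)
Line 15: ['leaf', 'from'] (min_width=9, slack=3)
Line 16: ['table', 'dirty'] (min_width=11, slack=1)
Line 17: ['corn'] (min_width=4, slack=8)
Line 18: ['calendar'] (min_width=8, slack=4)
Line 19: ['year'] (min_width=4, slack=8)

Answer: 2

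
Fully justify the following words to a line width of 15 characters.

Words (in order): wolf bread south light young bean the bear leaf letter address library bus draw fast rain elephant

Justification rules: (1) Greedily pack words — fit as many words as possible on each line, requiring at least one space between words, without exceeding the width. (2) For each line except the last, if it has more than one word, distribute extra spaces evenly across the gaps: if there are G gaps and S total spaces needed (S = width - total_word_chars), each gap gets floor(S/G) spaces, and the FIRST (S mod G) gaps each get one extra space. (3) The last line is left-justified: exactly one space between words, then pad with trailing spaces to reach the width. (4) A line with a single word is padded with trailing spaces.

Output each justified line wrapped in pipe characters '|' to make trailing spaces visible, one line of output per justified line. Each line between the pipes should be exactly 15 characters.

Answer: |wolf      bread|
|south     light|
|young  bean the|
|bear       leaf|
|letter  address|
|library     bus|
|draw  fast rain|
|elephant       |

Derivation:
Line 1: ['wolf', 'bread'] (min_width=10, slack=5)
Line 2: ['south', 'light'] (min_width=11, slack=4)
Line 3: ['young', 'bean', 'the'] (min_width=14, slack=1)
Line 4: ['bear', 'leaf'] (min_width=9, slack=6)
Line 5: ['letter', 'address'] (min_width=14, slack=1)
Line 6: ['library', 'bus'] (min_width=11, slack=4)
Line 7: ['draw', 'fast', 'rain'] (min_width=14, slack=1)
Line 8: ['elephant'] (min_width=8, slack=7)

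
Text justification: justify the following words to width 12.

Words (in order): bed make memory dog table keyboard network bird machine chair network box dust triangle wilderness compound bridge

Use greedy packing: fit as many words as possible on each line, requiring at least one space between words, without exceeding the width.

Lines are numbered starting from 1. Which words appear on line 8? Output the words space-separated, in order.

Line 1: ['bed', 'make'] (min_width=8, slack=4)
Line 2: ['memory', 'dog'] (min_width=10, slack=2)
Line 3: ['table'] (min_width=5, slack=7)
Line 4: ['keyboard'] (min_width=8, slack=4)
Line 5: ['network', 'bird'] (min_width=12, slack=0)
Line 6: ['machine'] (min_width=7, slack=5)
Line 7: ['chair'] (min_width=5, slack=7)
Line 8: ['network', 'box'] (min_width=11, slack=1)
Line 9: ['dust'] (min_width=4, slack=8)
Line 10: ['triangle'] (min_width=8, slack=4)
Line 11: ['wilderness'] (min_width=10, slack=2)
Line 12: ['compound'] (min_width=8, slack=4)
Line 13: ['bridge'] (min_width=6, slack=6)

Answer: network box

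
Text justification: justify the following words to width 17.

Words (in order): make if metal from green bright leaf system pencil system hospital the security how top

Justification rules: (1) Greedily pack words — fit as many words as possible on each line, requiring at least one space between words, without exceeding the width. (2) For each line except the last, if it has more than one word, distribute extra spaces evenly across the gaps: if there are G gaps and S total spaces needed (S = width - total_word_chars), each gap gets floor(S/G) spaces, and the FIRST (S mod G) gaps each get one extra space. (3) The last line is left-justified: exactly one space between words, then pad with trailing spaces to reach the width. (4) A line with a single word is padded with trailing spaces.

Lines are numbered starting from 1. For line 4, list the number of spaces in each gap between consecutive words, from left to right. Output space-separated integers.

Answer: 5

Derivation:
Line 1: ['make', 'if', 'metal'] (min_width=13, slack=4)
Line 2: ['from', 'green', 'bright'] (min_width=17, slack=0)
Line 3: ['leaf', 'system'] (min_width=11, slack=6)
Line 4: ['pencil', 'system'] (min_width=13, slack=4)
Line 5: ['hospital', 'the'] (min_width=12, slack=5)
Line 6: ['security', 'how', 'top'] (min_width=16, slack=1)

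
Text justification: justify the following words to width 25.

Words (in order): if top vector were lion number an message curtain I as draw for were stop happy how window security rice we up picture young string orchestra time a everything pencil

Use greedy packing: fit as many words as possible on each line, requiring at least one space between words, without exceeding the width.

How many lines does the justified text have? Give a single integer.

Answer: 7

Derivation:
Line 1: ['if', 'top', 'vector', 'were', 'lion'] (min_width=23, slack=2)
Line 2: ['number', 'an', 'message', 'curtain'] (min_width=25, slack=0)
Line 3: ['I', 'as', 'draw', 'for', 'were', 'stop'] (min_width=23, slack=2)
Line 4: ['happy', 'how', 'window', 'security'] (min_width=25, slack=0)
Line 5: ['rice', 'we', 'up', 'picture', 'young'] (min_width=24, slack=1)
Line 6: ['string', 'orchestra', 'time', 'a'] (min_width=23, slack=2)
Line 7: ['everything', 'pencil'] (min_width=17, slack=8)
Total lines: 7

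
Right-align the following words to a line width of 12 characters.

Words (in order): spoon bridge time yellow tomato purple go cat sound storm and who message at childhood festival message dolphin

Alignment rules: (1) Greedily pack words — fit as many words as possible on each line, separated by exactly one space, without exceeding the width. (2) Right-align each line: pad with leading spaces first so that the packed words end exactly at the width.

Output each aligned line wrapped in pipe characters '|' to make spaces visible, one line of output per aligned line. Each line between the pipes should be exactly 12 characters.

Answer: |spoon bridge|
| time yellow|
|      tomato|
|   purple go|
|   cat sound|
|   storm and|
| who message|
|at childhood|
|    festival|
|     message|
|     dolphin|

Derivation:
Line 1: ['spoon', 'bridge'] (min_width=12, slack=0)
Line 2: ['time', 'yellow'] (min_width=11, slack=1)
Line 3: ['tomato'] (min_width=6, slack=6)
Line 4: ['purple', 'go'] (min_width=9, slack=3)
Line 5: ['cat', 'sound'] (min_width=9, slack=3)
Line 6: ['storm', 'and'] (min_width=9, slack=3)
Line 7: ['who', 'message'] (min_width=11, slack=1)
Line 8: ['at', 'childhood'] (min_width=12, slack=0)
Line 9: ['festival'] (min_width=8, slack=4)
Line 10: ['message'] (min_width=7, slack=5)
Line 11: ['dolphin'] (min_width=7, slack=5)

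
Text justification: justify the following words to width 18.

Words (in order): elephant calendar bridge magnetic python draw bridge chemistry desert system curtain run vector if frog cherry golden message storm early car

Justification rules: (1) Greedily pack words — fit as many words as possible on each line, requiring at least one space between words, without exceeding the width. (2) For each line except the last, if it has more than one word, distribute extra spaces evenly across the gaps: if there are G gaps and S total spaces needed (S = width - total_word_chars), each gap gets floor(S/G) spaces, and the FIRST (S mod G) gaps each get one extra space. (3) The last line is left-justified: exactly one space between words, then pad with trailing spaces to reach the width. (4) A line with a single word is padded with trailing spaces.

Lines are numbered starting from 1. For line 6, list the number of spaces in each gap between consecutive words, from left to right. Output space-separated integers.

Answer: 3 3

Derivation:
Line 1: ['elephant', 'calendar'] (min_width=17, slack=1)
Line 2: ['bridge', 'magnetic'] (min_width=15, slack=3)
Line 3: ['python', 'draw', 'bridge'] (min_width=18, slack=0)
Line 4: ['chemistry', 'desert'] (min_width=16, slack=2)
Line 5: ['system', 'curtain', 'run'] (min_width=18, slack=0)
Line 6: ['vector', 'if', 'frog'] (min_width=14, slack=4)
Line 7: ['cherry', 'golden'] (min_width=13, slack=5)
Line 8: ['message', 'storm'] (min_width=13, slack=5)
Line 9: ['early', 'car'] (min_width=9, slack=9)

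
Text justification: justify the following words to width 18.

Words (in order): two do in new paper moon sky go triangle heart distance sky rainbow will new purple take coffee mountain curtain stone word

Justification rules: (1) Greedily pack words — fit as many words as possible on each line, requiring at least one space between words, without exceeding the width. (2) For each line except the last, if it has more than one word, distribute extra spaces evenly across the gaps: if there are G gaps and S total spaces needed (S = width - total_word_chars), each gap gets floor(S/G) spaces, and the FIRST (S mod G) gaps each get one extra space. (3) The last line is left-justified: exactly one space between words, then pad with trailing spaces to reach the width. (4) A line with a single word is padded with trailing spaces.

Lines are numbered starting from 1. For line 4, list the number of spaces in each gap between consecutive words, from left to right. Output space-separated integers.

Line 1: ['two', 'do', 'in', 'new'] (min_width=13, slack=5)
Line 2: ['paper', 'moon', 'sky', 'go'] (min_width=17, slack=1)
Line 3: ['triangle', 'heart'] (min_width=14, slack=4)
Line 4: ['distance', 'sky'] (min_width=12, slack=6)
Line 5: ['rainbow', 'will', 'new'] (min_width=16, slack=2)
Line 6: ['purple', 'take', 'coffee'] (min_width=18, slack=0)
Line 7: ['mountain', 'curtain'] (min_width=16, slack=2)
Line 8: ['stone', 'word'] (min_width=10, slack=8)

Answer: 7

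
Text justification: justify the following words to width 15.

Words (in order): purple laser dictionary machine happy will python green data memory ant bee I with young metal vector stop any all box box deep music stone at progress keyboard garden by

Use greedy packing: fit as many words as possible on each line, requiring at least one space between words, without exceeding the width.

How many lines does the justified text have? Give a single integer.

Line 1: ['purple', 'laser'] (min_width=12, slack=3)
Line 2: ['dictionary'] (min_width=10, slack=5)
Line 3: ['machine', 'happy'] (min_width=13, slack=2)
Line 4: ['will', 'python'] (min_width=11, slack=4)
Line 5: ['green', 'data'] (min_width=10, slack=5)
Line 6: ['memory', 'ant', 'bee'] (min_width=14, slack=1)
Line 7: ['I', 'with', 'young'] (min_width=12, slack=3)
Line 8: ['metal', 'vector'] (min_width=12, slack=3)
Line 9: ['stop', 'any', 'all'] (min_width=12, slack=3)
Line 10: ['box', 'box', 'deep'] (min_width=12, slack=3)
Line 11: ['music', 'stone', 'at'] (min_width=14, slack=1)
Line 12: ['progress'] (min_width=8, slack=7)
Line 13: ['keyboard', 'garden'] (min_width=15, slack=0)
Line 14: ['by'] (min_width=2, slack=13)
Total lines: 14

Answer: 14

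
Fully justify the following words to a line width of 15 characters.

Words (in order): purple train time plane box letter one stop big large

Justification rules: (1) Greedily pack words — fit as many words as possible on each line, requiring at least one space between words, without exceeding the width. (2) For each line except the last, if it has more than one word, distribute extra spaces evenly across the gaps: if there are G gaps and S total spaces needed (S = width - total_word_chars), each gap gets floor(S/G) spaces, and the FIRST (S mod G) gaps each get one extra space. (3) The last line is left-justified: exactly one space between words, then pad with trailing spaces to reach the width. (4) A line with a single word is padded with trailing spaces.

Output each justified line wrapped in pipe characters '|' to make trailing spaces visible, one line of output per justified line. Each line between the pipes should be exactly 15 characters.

Line 1: ['purple', 'train'] (min_width=12, slack=3)
Line 2: ['time', 'plane', 'box'] (min_width=14, slack=1)
Line 3: ['letter', 'one', 'stop'] (min_width=15, slack=0)
Line 4: ['big', 'large'] (min_width=9, slack=6)

Answer: |purple    train|
|time  plane box|
|letter one stop|
|big large      |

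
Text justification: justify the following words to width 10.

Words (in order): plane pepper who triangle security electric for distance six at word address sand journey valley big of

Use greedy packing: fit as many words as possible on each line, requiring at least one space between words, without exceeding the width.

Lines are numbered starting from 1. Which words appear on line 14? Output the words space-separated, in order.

Line 1: ['plane'] (min_width=5, slack=5)
Line 2: ['pepper', 'who'] (min_width=10, slack=0)
Line 3: ['triangle'] (min_width=8, slack=2)
Line 4: ['security'] (min_width=8, slack=2)
Line 5: ['electric'] (min_width=8, slack=2)
Line 6: ['for'] (min_width=3, slack=7)
Line 7: ['distance'] (min_width=8, slack=2)
Line 8: ['six', 'at'] (min_width=6, slack=4)
Line 9: ['word'] (min_width=4, slack=6)
Line 10: ['address'] (min_width=7, slack=3)
Line 11: ['sand'] (min_width=4, slack=6)
Line 12: ['journey'] (min_width=7, slack=3)
Line 13: ['valley', 'big'] (min_width=10, slack=0)
Line 14: ['of'] (min_width=2, slack=8)

Answer: of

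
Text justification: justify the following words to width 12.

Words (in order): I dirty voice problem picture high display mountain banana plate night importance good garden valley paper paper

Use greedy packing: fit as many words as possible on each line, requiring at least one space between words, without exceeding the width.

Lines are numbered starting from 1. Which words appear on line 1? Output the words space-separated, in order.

Answer: I dirty

Derivation:
Line 1: ['I', 'dirty'] (min_width=7, slack=5)
Line 2: ['voice'] (min_width=5, slack=7)
Line 3: ['problem'] (min_width=7, slack=5)
Line 4: ['picture', 'high'] (min_width=12, slack=0)
Line 5: ['display'] (min_width=7, slack=5)
Line 6: ['mountain'] (min_width=8, slack=4)
Line 7: ['banana', 'plate'] (min_width=12, slack=0)
Line 8: ['night'] (min_width=5, slack=7)
Line 9: ['importance'] (min_width=10, slack=2)
Line 10: ['good', 'garden'] (min_width=11, slack=1)
Line 11: ['valley', 'paper'] (min_width=12, slack=0)
Line 12: ['paper'] (min_width=5, slack=7)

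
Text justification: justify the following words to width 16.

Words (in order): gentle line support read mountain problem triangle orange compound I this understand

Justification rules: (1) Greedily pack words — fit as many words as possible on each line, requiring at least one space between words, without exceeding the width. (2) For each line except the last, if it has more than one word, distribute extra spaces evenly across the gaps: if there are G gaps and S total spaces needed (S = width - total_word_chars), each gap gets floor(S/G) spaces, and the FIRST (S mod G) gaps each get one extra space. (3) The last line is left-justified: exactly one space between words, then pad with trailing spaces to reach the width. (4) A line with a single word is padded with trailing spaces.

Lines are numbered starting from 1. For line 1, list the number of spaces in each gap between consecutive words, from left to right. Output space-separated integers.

Answer: 6

Derivation:
Line 1: ['gentle', 'line'] (min_width=11, slack=5)
Line 2: ['support', 'read'] (min_width=12, slack=4)
Line 3: ['mountain', 'problem'] (min_width=16, slack=0)
Line 4: ['triangle', 'orange'] (min_width=15, slack=1)
Line 5: ['compound', 'I', 'this'] (min_width=15, slack=1)
Line 6: ['understand'] (min_width=10, slack=6)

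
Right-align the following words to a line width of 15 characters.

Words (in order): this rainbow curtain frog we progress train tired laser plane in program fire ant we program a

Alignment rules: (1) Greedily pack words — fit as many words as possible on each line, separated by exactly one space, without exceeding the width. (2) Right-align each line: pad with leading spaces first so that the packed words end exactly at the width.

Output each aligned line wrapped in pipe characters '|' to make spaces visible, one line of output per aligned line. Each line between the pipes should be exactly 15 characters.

Answer: |   this rainbow|
|curtain frog we|
| progress train|
|    tired laser|
|       plane in|
|   program fire|
| ant we program|
|              a|

Derivation:
Line 1: ['this', 'rainbow'] (min_width=12, slack=3)
Line 2: ['curtain', 'frog', 'we'] (min_width=15, slack=0)
Line 3: ['progress', 'train'] (min_width=14, slack=1)
Line 4: ['tired', 'laser'] (min_width=11, slack=4)
Line 5: ['plane', 'in'] (min_width=8, slack=7)
Line 6: ['program', 'fire'] (min_width=12, slack=3)
Line 7: ['ant', 'we', 'program'] (min_width=14, slack=1)
Line 8: ['a'] (min_width=1, slack=14)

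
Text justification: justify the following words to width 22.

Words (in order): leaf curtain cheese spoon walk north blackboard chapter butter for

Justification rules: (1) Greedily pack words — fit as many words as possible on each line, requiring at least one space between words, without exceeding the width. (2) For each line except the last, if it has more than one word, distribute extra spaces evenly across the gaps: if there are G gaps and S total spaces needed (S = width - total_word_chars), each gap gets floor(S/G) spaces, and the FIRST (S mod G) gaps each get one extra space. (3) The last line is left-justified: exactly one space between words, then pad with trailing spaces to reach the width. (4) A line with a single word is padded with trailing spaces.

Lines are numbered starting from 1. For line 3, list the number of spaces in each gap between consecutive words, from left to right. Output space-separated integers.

Answer: 5

Derivation:
Line 1: ['leaf', 'curtain', 'cheese'] (min_width=19, slack=3)
Line 2: ['spoon', 'walk', 'north'] (min_width=16, slack=6)
Line 3: ['blackboard', 'chapter'] (min_width=18, slack=4)
Line 4: ['butter', 'for'] (min_width=10, slack=12)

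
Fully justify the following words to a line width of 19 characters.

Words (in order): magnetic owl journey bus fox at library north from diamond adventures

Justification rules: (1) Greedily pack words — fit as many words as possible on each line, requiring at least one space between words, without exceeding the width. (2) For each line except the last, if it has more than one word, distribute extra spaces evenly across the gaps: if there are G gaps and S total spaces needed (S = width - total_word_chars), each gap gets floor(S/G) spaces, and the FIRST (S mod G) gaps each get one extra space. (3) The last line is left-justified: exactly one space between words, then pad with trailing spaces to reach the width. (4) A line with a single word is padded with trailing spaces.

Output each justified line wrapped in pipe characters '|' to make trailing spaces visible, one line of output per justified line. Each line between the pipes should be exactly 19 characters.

Answer: |magnetic        owl|
|journey  bus fox at|
|library  north from|
|diamond adventures |

Derivation:
Line 1: ['magnetic', 'owl'] (min_width=12, slack=7)
Line 2: ['journey', 'bus', 'fox', 'at'] (min_width=18, slack=1)
Line 3: ['library', 'north', 'from'] (min_width=18, slack=1)
Line 4: ['diamond', 'adventures'] (min_width=18, slack=1)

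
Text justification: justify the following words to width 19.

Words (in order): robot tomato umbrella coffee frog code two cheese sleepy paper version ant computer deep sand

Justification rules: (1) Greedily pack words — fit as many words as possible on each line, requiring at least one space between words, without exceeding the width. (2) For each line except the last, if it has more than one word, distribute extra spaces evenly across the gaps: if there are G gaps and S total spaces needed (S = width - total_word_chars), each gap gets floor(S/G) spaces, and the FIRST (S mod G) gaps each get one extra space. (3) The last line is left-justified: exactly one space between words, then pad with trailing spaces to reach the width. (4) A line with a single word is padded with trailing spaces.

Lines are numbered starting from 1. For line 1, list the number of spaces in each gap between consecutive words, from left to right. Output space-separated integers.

Line 1: ['robot', 'tomato'] (min_width=12, slack=7)
Line 2: ['umbrella', 'coffee'] (min_width=15, slack=4)
Line 3: ['frog', 'code', 'two'] (min_width=13, slack=6)
Line 4: ['cheese', 'sleepy', 'paper'] (min_width=19, slack=0)
Line 5: ['version', 'ant'] (min_width=11, slack=8)
Line 6: ['computer', 'deep', 'sand'] (min_width=18, slack=1)

Answer: 8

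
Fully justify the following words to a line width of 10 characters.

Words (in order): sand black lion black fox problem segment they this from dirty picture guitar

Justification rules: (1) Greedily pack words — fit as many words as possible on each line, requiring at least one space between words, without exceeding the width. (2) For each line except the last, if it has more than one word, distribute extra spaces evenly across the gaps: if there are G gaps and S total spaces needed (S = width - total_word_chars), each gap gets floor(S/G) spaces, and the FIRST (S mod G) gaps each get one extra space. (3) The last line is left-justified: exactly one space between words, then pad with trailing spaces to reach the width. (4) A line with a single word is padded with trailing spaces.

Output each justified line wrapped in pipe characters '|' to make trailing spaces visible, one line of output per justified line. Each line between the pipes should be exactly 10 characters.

Answer: |sand black|
|lion black|
|fox       |
|problem   |
|segment   |
|they  this|
|from dirty|
|picture   |
|guitar    |

Derivation:
Line 1: ['sand', 'black'] (min_width=10, slack=0)
Line 2: ['lion', 'black'] (min_width=10, slack=0)
Line 3: ['fox'] (min_width=3, slack=7)
Line 4: ['problem'] (min_width=7, slack=3)
Line 5: ['segment'] (min_width=7, slack=3)
Line 6: ['they', 'this'] (min_width=9, slack=1)
Line 7: ['from', 'dirty'] (min_width=10, slack=0)
Line 8: ['picture'] (min_width=7, slack=3)
Line 9: ['guitar'] (min_width=6, slack=4)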